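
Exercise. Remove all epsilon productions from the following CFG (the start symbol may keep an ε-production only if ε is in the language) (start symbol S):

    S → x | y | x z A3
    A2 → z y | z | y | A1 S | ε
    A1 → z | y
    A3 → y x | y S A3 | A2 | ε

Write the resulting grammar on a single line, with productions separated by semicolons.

Nullable set = {A2, A3}.
ε ∉ L(G), so no ε-production is kept.
For each production, add variants omitting each subset of nullable occurrences: S → x z A3 gives x z A3 | x z. A3 → y S A3 gives y S A3 | y S.

S → x | y | x z A3 | x z; A2 → z y | z | y | A1 S; A1 → z | y; A3 → y x | y S A3 | y S | A2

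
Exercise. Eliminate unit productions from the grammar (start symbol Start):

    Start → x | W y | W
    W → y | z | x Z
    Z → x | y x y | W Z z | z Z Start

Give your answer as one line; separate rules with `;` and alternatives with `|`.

Start → x | W y | y | z | x Z; W → y | z | x Z; Z → x | y x y | W Z z | z Z Start

Unit pairs: Start ⇒* {W}.
Replace each nonterminal's rules with the union of the non-unit rules of every nonterminal it unit-derives.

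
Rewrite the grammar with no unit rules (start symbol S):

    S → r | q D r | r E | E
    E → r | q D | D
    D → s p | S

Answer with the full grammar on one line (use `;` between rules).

Unit pairs: D ⇒* {E, S}; E ⇒* {D, S}; S ⇒* {D, E}.
Replace each nonterminal's rules with the union of the non-unit rules of every nonterminal it unit-derives.

S → r | q D | s p | q D r | r E; E → r | q D r | r E | q D | s p; D → r | q D r | r E | q D | s p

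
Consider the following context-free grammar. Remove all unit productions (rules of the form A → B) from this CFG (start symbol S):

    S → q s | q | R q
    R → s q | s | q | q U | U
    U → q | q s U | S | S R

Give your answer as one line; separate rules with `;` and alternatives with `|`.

Unit pairs: R ⇒* {S, U}; U ⇒* {S}.
Replace each nonterminal's rules with the union of the non-unit rules of every nonterminal it unit-derives.

S → q s | q | R q; R → q | q s U | S R | q s | R q | s q | s | q U; U → q | q s U | S R | q s | R q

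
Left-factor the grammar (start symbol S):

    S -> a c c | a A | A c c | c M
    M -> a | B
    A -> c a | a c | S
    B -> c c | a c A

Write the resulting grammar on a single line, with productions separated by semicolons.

S has alternatives sharing prefix 'a': factor to S → a S' with S' → c c | A.

S -> A c c | c M | a S'; M -> a | B; A -> c a | a c | S; B -> c c | a c A; S' -> c c | A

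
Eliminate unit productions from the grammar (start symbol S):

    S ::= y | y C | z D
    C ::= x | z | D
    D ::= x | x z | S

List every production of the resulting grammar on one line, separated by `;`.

Unit pairs: C ⇒* {D, S}; D ⇒* {S}.
For each unit pair (A, B), copy every non-unit production of B to A, then drop all unit productions.

S ::= y | y C | z D; C ::= y | y C | z D | x | z | x z; D ::= y | y C | z D | x | x z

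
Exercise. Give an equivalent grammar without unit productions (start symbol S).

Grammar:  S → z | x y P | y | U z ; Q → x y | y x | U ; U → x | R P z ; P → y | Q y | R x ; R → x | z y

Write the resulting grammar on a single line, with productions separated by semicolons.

S → z | x y P | y | U z; Q → x | R P z | x y | y x; U → x | R P z; P → y | Q y | R x; R → x | z y

Unit pairs: Q ⇒* {U}.
For every A with A ⇒* B via unit rules, add B's non-unit alternatives to A; then delete every rule of the form X → Y.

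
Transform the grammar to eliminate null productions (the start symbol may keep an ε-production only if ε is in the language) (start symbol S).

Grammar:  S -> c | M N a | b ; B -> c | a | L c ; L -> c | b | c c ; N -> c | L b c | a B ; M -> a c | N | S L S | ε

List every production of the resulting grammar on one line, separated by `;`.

Nullable nonterminals: {M}.
ε ∉ L(G), so no ε-production is kept.
For each production, add variants omitting each subset of nullable occurrences: S → M N a gives M N a | N a.

S -> c | M N a | N a | b; B -> c | a | L c; L -> c | b | c c; N -> c | L b c | a B; M -> a c | N | S L S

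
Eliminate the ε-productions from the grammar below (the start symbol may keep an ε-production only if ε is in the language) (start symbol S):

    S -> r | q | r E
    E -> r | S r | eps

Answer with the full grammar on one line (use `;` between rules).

The nullable symbols are {E}.
ε ∉ L(G), so no ε-production is kept.

S -> r | q | r E; E -> r | S r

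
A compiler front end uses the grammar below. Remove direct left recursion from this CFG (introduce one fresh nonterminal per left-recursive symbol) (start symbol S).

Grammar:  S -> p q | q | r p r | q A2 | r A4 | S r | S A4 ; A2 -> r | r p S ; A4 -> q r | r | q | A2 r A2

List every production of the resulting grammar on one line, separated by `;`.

S -> p q S' | q S' | r p r S' | q A2 S' | r A4 S'; A2 -> r | r p S; A4 -> q r | r | q | A2 r A2; S' -> r S' | A4 S' | ε

Left recursion appears on S.
For S: α = {r, A4}, β = {p q, q, r p r, q A2, r A4}. Rewrite as S → β S' and S' → α S' | ε.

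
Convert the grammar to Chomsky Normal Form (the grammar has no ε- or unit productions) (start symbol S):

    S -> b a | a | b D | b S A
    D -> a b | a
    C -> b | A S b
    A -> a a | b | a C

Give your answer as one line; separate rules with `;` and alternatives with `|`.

Introduce a nonterminal for each terminal appearing in a rule of length ≥ 2: X1 → b, X2 → a.
Binarize each right-hand side of length ≥ 3 by chaining fresh nonterminals (Y1, Y2, …): affected rules were S → X1 S A; C → A S X1.

S -> X1 X2 | a | X1 D | X1 Y1; D -> X2 X1 | a; C -> b | A Y2; A -> X2 X2 | b | X2 C; X1 -> b; X2 -> a; Y1 -> S A; Y2 -> S X1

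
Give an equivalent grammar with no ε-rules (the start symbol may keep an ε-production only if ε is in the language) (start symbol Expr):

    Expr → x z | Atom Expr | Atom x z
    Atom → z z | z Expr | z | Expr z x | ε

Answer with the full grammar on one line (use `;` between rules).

Expr → x z | Atom Expr | Atom x z; Atom → z z | z Expr | z | Expr z x

The nullable symbols are {Atom}.
ε ∉ L(G), so no ε-production is kept.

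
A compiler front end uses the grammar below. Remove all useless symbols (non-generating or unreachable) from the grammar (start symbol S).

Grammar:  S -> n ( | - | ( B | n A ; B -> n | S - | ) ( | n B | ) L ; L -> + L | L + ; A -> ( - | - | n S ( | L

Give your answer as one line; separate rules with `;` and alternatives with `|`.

Generating nonterminals: {A, B, S}.
Reachable from S after that: {A, B, S}.
Removed useless symbols: {L} and every production mentioning them.

S -> n ( | - | ( B | n A; B -> n | S - | ) ( | n B; A -> ( - | - | n S (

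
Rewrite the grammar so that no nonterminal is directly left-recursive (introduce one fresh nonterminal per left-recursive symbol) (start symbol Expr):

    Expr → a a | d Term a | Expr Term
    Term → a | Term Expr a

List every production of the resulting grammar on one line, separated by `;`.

Expr → a a Expr1 | d Term a Expr1; Term → a Term1; Expr1 → Term Expr1 | ε; Term1 → Expr a Term1 | ε

Directly left-recursive nonterminals: Expr, Term.
For Expr: α = {Term}, β = {a a, d Term a}. Rewrite as Expr → β Expr1 and Expr1 → α Expr1 | ε.
For Term: α = {Expr a}, β = {a}. Rewrite as Term → β Term1 and Term1 → α Term1 | ε.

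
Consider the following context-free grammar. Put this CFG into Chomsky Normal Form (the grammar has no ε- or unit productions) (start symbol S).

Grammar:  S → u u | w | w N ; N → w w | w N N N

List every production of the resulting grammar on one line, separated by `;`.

S → X1 X1 | w | X2 N; N → X2 X2 | X2 Y1; X1 → u; X2 → w; Y1 → N Y2; Y2 → N N

Introduce a nonterminal for each terminal appearing in a rule of length ≥ 2: X1 → u, X2 → w.
Binarize each right-hand side of length ≥ 3 by chaining fresh nonterminals (Y1, Y2, …): affected rules were N → X2 N N N.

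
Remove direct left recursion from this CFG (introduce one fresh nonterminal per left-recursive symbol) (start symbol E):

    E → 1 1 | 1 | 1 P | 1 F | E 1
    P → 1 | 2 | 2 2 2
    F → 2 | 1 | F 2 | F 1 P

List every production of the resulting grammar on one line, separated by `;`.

E → 1 1 E' | 1 E' | 1 P E' | 1 F E'; P → 1 | 2 | 2 2 2; F → 2 F' | 1 F'; E' → 1 E' | ε; F' → 2 F' | 1 P F' | ε

Directly left-recursive nonterminals: E, F.
For E: α = {1}, β = {1 1, 1, 1 P, 1 F}. Rewrite as E → β E' and E' → α E' | ε.
For F: α = {2, 1 P}, β = {2, 1}. Rewrite as F → β F' and F' → α F' | ε.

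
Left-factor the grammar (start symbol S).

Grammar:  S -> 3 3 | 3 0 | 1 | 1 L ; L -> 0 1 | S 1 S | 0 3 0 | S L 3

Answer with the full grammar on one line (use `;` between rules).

S -> 3 S' | 1 S''; L -> 0 L' | S L''; S' -> 3 | 0; S'' -> ε | L; L' -> 1 | 3 0; L'' -> 1 S | L 3

S has alternatives sharing prefix '3': factor to S → 3 S' with S' → 3 | 0.
S has alternatives sharing prefix '1': factor to S → 1 S'' with S'' → ε | L.
L has alternatives sharing prefix '0': factor to L → 0 L' with L' → 1 | 3 0.
L has alternatives sharing prefix 'S': factor to L → S L'' with L'' → 1 S | L 3.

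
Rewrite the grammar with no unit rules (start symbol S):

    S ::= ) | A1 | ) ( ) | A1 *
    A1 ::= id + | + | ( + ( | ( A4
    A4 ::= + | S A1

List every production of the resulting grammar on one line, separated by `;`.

S ::= id + | + | ( + ( | ( A4 | ) | ) ( ) | A1 *; A1 ::= id + | + | ( + ( | ( A4; A4 ::= + | S A1

Unit pairs: S ⇒* {A1}.
For each unit pair (A, B), copy every non-unit production of B to A, then drop all unit productions.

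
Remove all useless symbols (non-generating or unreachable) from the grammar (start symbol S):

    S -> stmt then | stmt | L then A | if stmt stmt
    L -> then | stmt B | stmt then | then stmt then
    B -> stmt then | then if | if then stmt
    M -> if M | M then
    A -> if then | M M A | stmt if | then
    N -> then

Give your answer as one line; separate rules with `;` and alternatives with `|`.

Generating nonterminals: {A, B, L, N, S}.
Reachable from S after that: {A, B, L, S}.
Removed useless symbols: {M, N} and every production mentioning them.

S -> stmt then | stmt | L then A | if stmt stmt; L -> then | stmt B | stmt then | then stmt then; B -> stmt then | then if | if then stmt; A -> if then | stmt if | then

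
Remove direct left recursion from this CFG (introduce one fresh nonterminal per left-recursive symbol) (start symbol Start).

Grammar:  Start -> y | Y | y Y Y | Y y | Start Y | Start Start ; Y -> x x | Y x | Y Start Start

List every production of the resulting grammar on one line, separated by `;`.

Start, Y are directly left-recursive.
For Start: α = {Y, Start}, β = {y, Y, y Y Y, Y y}. Rewrite as Start → β Start1 and Start1 → α Start1 | ε.
For Y: α = {x, Start Start}, β = {x x}. Rewrite as Y → β Y1 and Y1 → α Y1 | ε.

Start -> y Start1 | Y Start1 | y Y Y Start1 | Y y Start1; Y -> x x Y1; Start1 -> Y Start1 | Start Start1 | ε; Y1 -> x Y1 | Start Start Y1 | ε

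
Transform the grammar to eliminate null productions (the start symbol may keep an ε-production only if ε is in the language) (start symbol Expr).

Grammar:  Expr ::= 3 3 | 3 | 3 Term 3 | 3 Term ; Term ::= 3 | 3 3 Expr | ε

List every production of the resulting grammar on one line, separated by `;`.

Expr ::= 3 3 | 3 | 3 Term 3 | 3 Term; Term ::= 3 | 3 3 Expr

Nullable set = {Term}.
ε ∉ L(G), so no ε-production is kept.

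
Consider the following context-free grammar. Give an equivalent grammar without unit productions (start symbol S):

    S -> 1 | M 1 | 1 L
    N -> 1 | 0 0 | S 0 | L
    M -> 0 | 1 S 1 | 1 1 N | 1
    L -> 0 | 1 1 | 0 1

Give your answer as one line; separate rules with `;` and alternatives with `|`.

S -> 1 | M 1 | 1 L; N -> 0 | 1 1 | 0 1 | 1 | 0 0 | S 0; M -> 0 | 1 S 1 | 1 1 N | 1; L -> 0 | 1 1 | 0 1

Unit pairs: N ⇒* {L}.
For each unit pair (A, B), copy every non-unit production of B to A, then drop all unit productions.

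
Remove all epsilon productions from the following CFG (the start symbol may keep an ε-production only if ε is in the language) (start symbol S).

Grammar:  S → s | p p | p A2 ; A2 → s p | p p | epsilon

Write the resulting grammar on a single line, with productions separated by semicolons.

S → s | p p | p A2 | p; A2 → s p | p p

Nullable nonterminals: {A2}.
ε ∉ L(G), so no ε-production is kept.
Add the nullable-subset variants: S → p A2 gives p A2 | p.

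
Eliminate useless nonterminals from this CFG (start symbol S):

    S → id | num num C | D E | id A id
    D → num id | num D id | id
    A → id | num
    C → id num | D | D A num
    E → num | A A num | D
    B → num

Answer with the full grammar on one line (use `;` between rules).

Generating nonterminals: {A, B, C, D, E, S}.
Reachable from S after that: {A, C, D, E, S}.
Removed useless symbols: {B} and every production mentioning them.

S → id | num num C | D E | id A id; D → num id | num D id | id; A → id | num; C → id num | D | D A num; E → num | A A num | D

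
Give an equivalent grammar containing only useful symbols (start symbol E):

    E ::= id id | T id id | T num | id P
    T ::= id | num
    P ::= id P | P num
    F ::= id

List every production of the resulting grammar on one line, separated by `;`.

Generating nonterminals: {E, F, T}.
Reachable from E after that: {E, T}.
Removed useless symbols: {F, P} and every production mentioning them.

E ::= id id | T id id | T num; T ::= id | num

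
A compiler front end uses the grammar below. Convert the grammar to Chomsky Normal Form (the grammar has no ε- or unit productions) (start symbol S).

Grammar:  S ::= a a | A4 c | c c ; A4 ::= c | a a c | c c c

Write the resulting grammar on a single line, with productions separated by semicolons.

Introduce a nonterminal for each terminal appearing in a rule of length ≥ 2: X1 → a, X2 → c.
Binarize each right-hand side of length ≥ 3 by chaining fresh nonterminals (Y1, Y2, …): affected rules were A4 → X1 X1 X2; A4 → X2 X2 X2.

S ::= X1 X1 | A4 X2 | X2 X2; A4 ::= c | X1 Y1 | X2 Y2; X1 ::= a; X2 ::= c; Y1 ::= X1 X2; Y2 ::= X2 X2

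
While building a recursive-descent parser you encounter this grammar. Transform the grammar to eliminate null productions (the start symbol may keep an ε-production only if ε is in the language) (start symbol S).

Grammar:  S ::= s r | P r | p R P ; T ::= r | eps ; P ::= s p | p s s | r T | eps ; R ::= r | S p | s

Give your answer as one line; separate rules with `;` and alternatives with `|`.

S ::= s r | P r | r | p R P | p R; T ::= r; P ::= s p | p s s | r T | r; R ::= r | S p | s

Nullable set = {P, T}.
ε ∉ L(G), so no ε-production is kept.
Expand every rule over subsets of its nullable positions: S → P r gives P r | r. S → p R P gives p R P | p R. P → r T gives r T | r.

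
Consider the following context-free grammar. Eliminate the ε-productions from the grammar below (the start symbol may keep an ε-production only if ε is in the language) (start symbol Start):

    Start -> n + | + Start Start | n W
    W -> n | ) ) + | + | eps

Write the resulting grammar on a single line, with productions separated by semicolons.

Nullable nonterminals: {W}.
ε ∉ L(G), so no ε-production is kept.
Add the nullable-subset variants: Start → n W gives n W | n.

Start -> n + | + Start Start | n W | n; W -> n | ) ) + | +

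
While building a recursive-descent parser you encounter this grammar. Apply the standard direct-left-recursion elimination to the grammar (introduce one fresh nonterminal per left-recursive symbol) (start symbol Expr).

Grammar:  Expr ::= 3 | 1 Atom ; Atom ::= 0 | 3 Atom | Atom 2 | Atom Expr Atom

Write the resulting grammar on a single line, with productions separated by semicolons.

Atom is directly left-recursive.
For Atom: α = {2, Expr Atom}, β = {0, 3 Atom}. Rewrite as Atom → β Atom1 and Atom1 → α Atom1 | ε.

Expr ::= 3 | 1 Atom; Atom ::= 0 Atom1 | 3 Atom Atom1; Atom1 ::= 2 Atom1 | Expr Atom Atom1 | ε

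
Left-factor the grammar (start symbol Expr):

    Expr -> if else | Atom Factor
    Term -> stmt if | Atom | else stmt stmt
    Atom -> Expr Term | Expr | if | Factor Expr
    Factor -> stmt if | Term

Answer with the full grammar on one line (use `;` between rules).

Atom has alternatives sharing prefix 'Expr': factor to Atom → Expr Atom1 with Atom1 → Term | ε.

Expr -> if else | Atom Factor; Term -> stmt if | Atom | else stmt stmt; Atom -> if | Factor Expr | Expr Atom1; Factor -> stmt if | Term; Atom1 -> Term | eps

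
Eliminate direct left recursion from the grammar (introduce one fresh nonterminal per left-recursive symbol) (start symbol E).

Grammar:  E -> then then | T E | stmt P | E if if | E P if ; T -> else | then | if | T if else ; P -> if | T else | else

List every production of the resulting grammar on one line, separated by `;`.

E -> then then E' | T E E' | stmt P E'; T -> else T' | then T' | if T'; P -> if | T else | else; E' -> if if E' | P if E' | epsilon; T' -> if else T' | epsilon

Left recursion appears on E, T.
For E: α = {if if, P if}, β = {then then, T E, stmt P}. Rewrite as E → β E' and E' → α E' | ε.
For T: α = {if else}, β = {else, then, if}. Rewrite as T → β T' and T' → α T' | ε.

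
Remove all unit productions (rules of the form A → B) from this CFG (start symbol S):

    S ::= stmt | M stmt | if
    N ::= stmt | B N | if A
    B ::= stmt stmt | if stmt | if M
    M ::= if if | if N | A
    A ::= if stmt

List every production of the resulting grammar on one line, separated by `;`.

S ::= stmt | M stmt | if; N ::= stmt | B N | if A; B ::= stmt stmt | if stmt | if M; M ::= if stmt | if if | if N; A ::= if stmt

Unit pairs: M ⇒* {A}.
For each unit pair (A, B), copy every non-unit production of B to A, then drop all unit productions.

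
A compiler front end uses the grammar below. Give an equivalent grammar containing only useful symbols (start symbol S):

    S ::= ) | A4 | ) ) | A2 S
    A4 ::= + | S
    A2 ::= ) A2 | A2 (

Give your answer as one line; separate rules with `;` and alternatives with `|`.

Generating nonterminals: {A4, S}.
Reachable from S after that: {A4, S}.
Removed useless symbols: {A2} and every production mentioning them.

S ::= ) | A4 | ) ); A4 ::= + | S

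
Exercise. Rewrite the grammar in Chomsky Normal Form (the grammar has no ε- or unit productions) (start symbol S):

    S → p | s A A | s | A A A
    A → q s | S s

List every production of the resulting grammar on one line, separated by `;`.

Introduce a nonterminal for each terminal appearing in a rule of length ≥ 2: X1 → s, X2 → q.
Binarize each right-hand side of length ≥ 3 by chaining fresh nonterminals (Y1, Y2, …): affected rules were S → X1 A A; S → A A A.

S → p | X1 Y1 | s | A Y2; A → X2 X1 | S X1; X1 → s; X2 → q; Y1 → A A; Y2 → A A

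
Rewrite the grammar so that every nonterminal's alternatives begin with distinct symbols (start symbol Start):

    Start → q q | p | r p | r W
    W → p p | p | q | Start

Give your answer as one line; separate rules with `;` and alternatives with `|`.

Start → q q | p | r Start1; W → q | Start | p W1; Start1 → p | W; W1 → p | ε

Start has alternatives sharing prefix 'r': factor to Start → r Start1 with Start1 → p | W.
W has alternatives sharing prefix 'p': factor to W → p W1 with W1 → p | ε.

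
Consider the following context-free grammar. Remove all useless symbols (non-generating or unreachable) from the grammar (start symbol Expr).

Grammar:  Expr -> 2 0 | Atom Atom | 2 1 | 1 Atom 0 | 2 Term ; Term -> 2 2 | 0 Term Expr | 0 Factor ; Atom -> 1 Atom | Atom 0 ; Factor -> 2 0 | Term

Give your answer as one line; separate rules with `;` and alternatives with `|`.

Generating nonterminals: {Expr, Factor, Term}.
Reachable from Expr after that: {Expr, Factor, Term}.
Removed useless symbols: {Atom} and every production mentioning them.

Expr -> 2 0 | 2 1 | 2 Term; Term -> 2 2 | 0 Term Expr | 0 Factor; Factor -> 2 0 | Term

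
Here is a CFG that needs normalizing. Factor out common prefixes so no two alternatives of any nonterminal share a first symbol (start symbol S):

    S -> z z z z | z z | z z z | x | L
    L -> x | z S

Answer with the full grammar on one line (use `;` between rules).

S -> x | L | z z S'; L -> x | z S; S' -> eps | z S''; S'' -> z | eps

S has alternatives sharing prefix 'z z': factor to S → z z S' with S' → z z | ε | z.
S' has alternatives sharing prefix 'z': factor to S' → z S'' with S'' → z | ε.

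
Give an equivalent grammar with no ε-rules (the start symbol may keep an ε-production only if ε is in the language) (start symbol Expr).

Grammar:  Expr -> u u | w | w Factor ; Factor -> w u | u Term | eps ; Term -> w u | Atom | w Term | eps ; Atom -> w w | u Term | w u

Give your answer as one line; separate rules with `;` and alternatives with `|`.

Nullable nonterminals: {Factor, Term}.
ε ∉ L(G), so no ε-production is kept.
Expand every rule over subsets of its nullable positions: Factor → u Term gives u Term | u. Term → w Term gives w Term | w. Atom → u Term gives u Term | u.

Expr -> u u | w | w Factor; Factor -> w u | u Term | u; Term -> w u | Atom | w Term | w; Atom -> w w | u Term | u | w u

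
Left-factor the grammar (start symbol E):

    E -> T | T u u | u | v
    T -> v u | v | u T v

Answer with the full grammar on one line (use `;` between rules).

E -> u | v | T E'; T -> u T v | v T'; E' -> ε | u u; T' -> u | ε

E has alternatives sharing prefix 'T': factor to E → T E' with E' → ε | u u.
T has alternatives sharing prefix 'v': factor to T → v T' with T' → u | ε.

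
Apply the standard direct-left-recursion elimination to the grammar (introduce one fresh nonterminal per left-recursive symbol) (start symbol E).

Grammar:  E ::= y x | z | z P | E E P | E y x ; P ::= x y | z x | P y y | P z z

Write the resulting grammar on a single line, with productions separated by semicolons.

Directly left-recursive nonterminals: E, P.
For E: α = {E P, y x}, β = {y x, z, z P}. Rewrite as E → β E' and E' → α E' | ε.
For P: α = {y y, z z}, β = {x y, z x}. Rewrite as P → β P' and P' → α P' | ε.

E ::= y x E' | z E' | z P E'; P ::= x y P' | z x P'; E' ::= E P E' | y x E' | ε; P' ::= y y P' | z z P' | ε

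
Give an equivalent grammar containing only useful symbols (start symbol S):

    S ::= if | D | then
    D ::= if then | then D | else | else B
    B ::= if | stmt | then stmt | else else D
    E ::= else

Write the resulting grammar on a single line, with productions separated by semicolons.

Generating nonterminals: {B, D, E, S}.
Reachable from S after that: {B, D, S}.
Removed useless symbols: {E} and every production mentioning them.

S ::= if | D | then; D ::= if then | then D | else | else B; B ::= if | stmt | then stmt | else else D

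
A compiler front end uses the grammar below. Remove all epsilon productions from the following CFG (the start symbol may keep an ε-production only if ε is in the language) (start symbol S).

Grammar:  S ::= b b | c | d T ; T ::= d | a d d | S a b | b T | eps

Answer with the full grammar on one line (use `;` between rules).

Nullable nonterminals: {T}.
ε ∉ L(G), so no ε-production is kept.
For each production, add variants omitting each subset of nullable occurrences: S → d T gives d T | d. T → b T gives b T | b.

S ::= b b | c | d T | d; T ::= d | a d d | S a b | b T | b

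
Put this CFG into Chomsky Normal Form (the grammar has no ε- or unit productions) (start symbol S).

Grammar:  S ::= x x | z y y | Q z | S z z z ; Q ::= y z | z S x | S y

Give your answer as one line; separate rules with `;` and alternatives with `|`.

Introduce a nonterminal for each terminal appearing in a rule of length ≥ 2: X1 → x, X2 → z, X3 → y.
Binarize each right-hand side of length ≥ 3 by chaining fresh nonterminals (Y1, Y2, …): affected rules were S → X2 X3 X3; S → S X2 X2 X2; Q → X2 S X1.

S ::= X1 X1 | X2 Y1 | Q X2 | S Y2; Q ::= X3 X2 | X2 Y4 | S X3; X1 ::= x; X2 ::= z; X3 ::= y; Y1 ::= X3 X3; Y2 ::= X2 Y3; Y3 ::= X2 X2; Y4 ::= S X1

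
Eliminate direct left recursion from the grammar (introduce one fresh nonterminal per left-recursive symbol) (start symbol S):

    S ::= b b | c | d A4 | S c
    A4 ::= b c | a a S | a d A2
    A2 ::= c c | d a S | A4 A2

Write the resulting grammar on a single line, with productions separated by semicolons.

S is directly left-recursive.
For S: α = {c}, β = {b b, c, d A4}. Rewrite as S → β S' and S' → α S' | ε.

S ::= b b S' | c S' | d A4 S'; A4 ::= b c | a a S | a d A2; A2 ::= c c | d a S | A4 A2; S' ::= c S' | ε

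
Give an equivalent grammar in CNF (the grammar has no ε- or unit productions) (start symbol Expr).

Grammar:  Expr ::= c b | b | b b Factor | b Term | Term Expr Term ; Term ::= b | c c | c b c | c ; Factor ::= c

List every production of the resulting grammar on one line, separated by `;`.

Expr ::= X1 X2 | b | X2 Y1 | X2 Term | Term Y2; Term ::= b | X1 X1 | X1 Y3 | c; Factor ::= c; X1 ::= c; X2 ::= b; Y1 ::= X2 Factor; Y2 ::= Expr Term; Y3 ::= X2 X1

Introduce a nonterminal for each terminal appearing in a rule of length ≥ 2: X1 → c, X2 → b.
Binarize each right-hand side of length ≥ 3 by chaining fresh nonterminals (Y1, Y2, …): affected rules were Expr → X2 X2 Factor; Expr → Term Expr Term; Term → X1 X2 X1.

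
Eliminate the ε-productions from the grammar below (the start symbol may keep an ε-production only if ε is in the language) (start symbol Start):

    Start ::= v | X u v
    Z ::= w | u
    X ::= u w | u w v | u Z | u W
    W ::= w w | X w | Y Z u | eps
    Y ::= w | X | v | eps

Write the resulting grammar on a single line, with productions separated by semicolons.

Start ::= v | X u v; Z ::= w | u; X ::= u w | u w v | u Z | u W | u; W ::= w w | X w | Y Z u | Z u; Y ::= w | X | v

The nullable symbols are {W, Y}.
ε ∉ L(G), so no ε-production is kept.
Expand every rule over subsets of its nullable positions: X → u W gives u W | u. W → Y Z u gives Y Z u | Z u.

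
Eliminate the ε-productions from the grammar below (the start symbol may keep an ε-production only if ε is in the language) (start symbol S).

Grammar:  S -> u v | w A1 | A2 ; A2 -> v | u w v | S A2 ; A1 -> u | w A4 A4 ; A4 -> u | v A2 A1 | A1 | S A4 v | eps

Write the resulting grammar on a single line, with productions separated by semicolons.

The nullable symbols are {A4}.
ε ∉ L(G), so no ε-production is kept.
Add the nullable-subset variants: A1 → w A4 A4 gives w A4 A4 | w A4 | w. A4 → S A4 v gives S A4 v | S v.

S -> u v | w A1 | A2; A2 -> v | u w v | S A2; A1 -> u | w A4 A4 | w A4 | w; A4 -> u | v A2 A1 | A1 | S A4 v | S v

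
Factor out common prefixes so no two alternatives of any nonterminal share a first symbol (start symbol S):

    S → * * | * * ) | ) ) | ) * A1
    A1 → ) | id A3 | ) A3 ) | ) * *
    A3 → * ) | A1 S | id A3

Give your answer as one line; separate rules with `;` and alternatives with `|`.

S has alternatives sharing prefix '* *': factor to S → * * S' with S' → ε | ).
S has alternatives sharing prefix ')': factor to S → ) S'' with S'' → ) | * A1.
A1 has alternatives sharing prefix ')': factor to A1 → ) A1' with A1' → ε | A3 ) | * *.

S → * * S' | ) S''; A1 → id A3 | ) A1'; A3 → * ) | A1 S | id A3; S' → ε | ); S'' → ) | * A1; A1' → ε | A3 ) | * *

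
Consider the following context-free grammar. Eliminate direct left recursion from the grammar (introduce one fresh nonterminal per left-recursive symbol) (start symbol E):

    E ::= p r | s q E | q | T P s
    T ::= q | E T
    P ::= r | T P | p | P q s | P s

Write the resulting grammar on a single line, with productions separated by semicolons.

E ::= p r | s q E | q | T P s; T ::= q | E T; P ::= r P' | T P P' | p P'; P' ::= q s P' | s P' | ε

Directly left-recursive nonterminal: P.
For P: α = {q s, s}, β = {r, T P, p}. Rewrite as P → β P' and P' → α P' | ε.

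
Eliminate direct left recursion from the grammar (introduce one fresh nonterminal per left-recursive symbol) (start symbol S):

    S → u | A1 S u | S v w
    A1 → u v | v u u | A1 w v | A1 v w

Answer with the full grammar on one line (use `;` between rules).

S → u S' | A1 S u S'; A1 → u v A1' | v u u A1'; S' → v w S' | ε; A1' → w v A1' | v w A1' | ε

Directly left-recursive nonterminals: S, A1.
For S: α = {v w}, β = {u, A1 S u}. Rewrite as S → β S' and S' → α S' | ε.
For A1: α = {w v, v w}, β = {u v, v u u}. Rewrite as A1 → β A1' and A1' → α A1' | ε.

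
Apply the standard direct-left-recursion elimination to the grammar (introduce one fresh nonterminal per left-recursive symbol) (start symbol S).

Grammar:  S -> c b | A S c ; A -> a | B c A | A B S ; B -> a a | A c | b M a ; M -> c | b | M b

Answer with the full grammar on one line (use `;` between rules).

Directly left-recursive nonterminals: A, M.
For A: α = {B S}, β = {a, B c A}. Rewrite as A → β A' and A' → α A' | ε.
For M: α = {b}, β = {c, b}. Rewrite as M → β M' and M' → α M' | ε.

S -> c b | A S c; A -> a A' | B c A A'; B -> a a | A c | b M a; M -> c M' | b M'; A' -> B S A' | ε; M' -> b M' | ε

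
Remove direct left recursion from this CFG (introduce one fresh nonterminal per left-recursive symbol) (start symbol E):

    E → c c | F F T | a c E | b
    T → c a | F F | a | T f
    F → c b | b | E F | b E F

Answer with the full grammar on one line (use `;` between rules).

E → c c | F F T | a c E | b; T → c a T' | F F T' | a T'; F → c b | b | E F | b E F; T' → f T' | ε

T is directly left-recursive.
For T: α = {f}, β = {c a, F F, a}. Rewrite as T → β T' and T' → α T' | ε.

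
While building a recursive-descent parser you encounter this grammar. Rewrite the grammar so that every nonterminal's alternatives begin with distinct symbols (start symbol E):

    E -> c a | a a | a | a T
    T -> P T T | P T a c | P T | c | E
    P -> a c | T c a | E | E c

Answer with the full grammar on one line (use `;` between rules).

E -> c a | a E'; T -> c | E | P T T'; P -> a c | T c a | E P'; E' -> a | ε | T; T' -> T | a c | ε; P' -> ε | c

E has alternatives sharing prefix 'a': factor to E → a E' with E' → a | ε | T.
T has alternatives sharing prefix 'P T': factor to T → P T T' with T' → T | a c | ε.
P has alternatives sharing prefix 'E': factor to P → E P' with P' → ε | c.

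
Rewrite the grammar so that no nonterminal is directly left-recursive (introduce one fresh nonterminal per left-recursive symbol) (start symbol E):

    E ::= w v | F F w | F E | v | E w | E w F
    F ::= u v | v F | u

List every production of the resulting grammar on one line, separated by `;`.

E is directly left-recursive.
For E: α = {w, w F}, β = {w v, F F w, F E, v}. Rewrite as E → β E' and E' → α E' | ε.

E ::= w v E' | F F w E' | F E E' | v E'; F ::= u v | v F | u; E' ::= w E' | w F E' | ε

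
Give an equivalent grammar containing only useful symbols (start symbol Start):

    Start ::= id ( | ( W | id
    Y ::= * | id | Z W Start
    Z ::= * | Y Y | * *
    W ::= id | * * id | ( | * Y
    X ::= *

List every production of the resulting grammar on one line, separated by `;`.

Start ::= id ( | ( W | id; Y ::= * | id | Z W Start; Z ::= * | Y Y | * *; W ::= id | * * id | ( | * Y

Generating nonterminals: {Start, W, X, Y, Z}.
Reachable from Start after that: {Start, W, Y, Z}.
Removed useless symbols: {X} and every production mentioning them.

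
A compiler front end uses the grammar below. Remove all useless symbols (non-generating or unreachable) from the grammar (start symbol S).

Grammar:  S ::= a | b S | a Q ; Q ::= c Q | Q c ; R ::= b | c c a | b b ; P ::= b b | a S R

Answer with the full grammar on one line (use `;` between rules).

Generating nonterminals: {P, R, S}.
Reachable from S after that: {S}.
Removed useless symbols: {P, Q, R} and every production mentioning them.

S ::= a | b S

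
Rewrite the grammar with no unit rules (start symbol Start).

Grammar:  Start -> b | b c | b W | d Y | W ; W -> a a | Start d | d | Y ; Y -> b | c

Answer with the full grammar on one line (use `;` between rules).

Start -> b | b c | b W | d Y | c | a a | Start d | d; W -> b | c | a a | Start d | d; Y -> b | c

Unit pairs: Start ⇒* {W, Y}; W ⇒* {Y}.
Replace each nonterminal's rules with the union of the non-unit rules of every nonterminal it unit-derives.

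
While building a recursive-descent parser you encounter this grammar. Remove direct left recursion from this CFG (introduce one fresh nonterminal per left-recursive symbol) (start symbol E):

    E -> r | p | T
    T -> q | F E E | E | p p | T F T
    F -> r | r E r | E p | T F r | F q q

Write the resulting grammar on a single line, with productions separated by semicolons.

Left recursion appears on T, F.
For T: α = {F T}, β = {q, F E E, E, p p}. Rewrite as T → β T' and T' → α T' | ε.
For F: α = {q q}, β = {r, r E r, E p, T F r}. Rewrite as F → β F' and F' → α F' | ε.

E -> r | p | T; T -> q T' | F E E T' | E T' | p p T'; F -> r F' | r E r F' | E p F' | T F r F'; T' -> F T T' | ε; F' -> q q F' | ε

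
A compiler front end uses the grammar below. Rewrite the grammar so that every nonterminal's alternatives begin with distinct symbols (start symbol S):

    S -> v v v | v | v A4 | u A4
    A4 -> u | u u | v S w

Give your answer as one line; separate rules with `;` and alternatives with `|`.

S has alternatives sharing prefix 'v': factor to S → v S' with S' → v v | ε | A4.
A4 has alternatives sharing prefix 'u': factor to A4 → u A4' with A4' → ε | u.

S -> u A4 | v S'; A4 -> v S w | u A4'; S' -> v v | ε | A4; A4' -> ε | u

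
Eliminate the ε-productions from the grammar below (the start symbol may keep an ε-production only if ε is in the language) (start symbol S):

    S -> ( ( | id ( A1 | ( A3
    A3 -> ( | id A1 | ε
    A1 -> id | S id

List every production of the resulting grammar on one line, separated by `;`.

The nullable symbols are {A3}.
ε ∉ L(G), so no ε-production is kept.
Expand every rule over subsets of its nullable positions: S → ( A3 gives ( A3 | (.

S -> ( ( | id ( A1 | ( A3 | (; A3 -> ( | id A1; A1 -> id | S id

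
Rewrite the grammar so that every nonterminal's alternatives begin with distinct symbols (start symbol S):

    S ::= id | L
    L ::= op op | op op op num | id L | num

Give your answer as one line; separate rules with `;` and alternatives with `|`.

S ::= id | L; L ::= id L | num | op op L'; L' ::= eps | op num

L has alternatives sharing prefix 'op op': factor to L → op op L' with L' → ε | op num.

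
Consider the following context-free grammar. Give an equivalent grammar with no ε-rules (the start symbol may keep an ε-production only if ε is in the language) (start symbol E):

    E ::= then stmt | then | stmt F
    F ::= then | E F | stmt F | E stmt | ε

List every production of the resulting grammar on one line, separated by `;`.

E ::= then stmt | then | stmt F | stmt; F ::= then | E F | E | stmt F | stmt | E stmt

Nullable nonterminals: {F}.
ε ∉ L(G), so no ε-production is kept.
Expand every rule over subsets of its nullable positions: E → stmt F gives stmt F | stmt. F → E F gives E F | E. F → stmt F gives stmt F | stmt.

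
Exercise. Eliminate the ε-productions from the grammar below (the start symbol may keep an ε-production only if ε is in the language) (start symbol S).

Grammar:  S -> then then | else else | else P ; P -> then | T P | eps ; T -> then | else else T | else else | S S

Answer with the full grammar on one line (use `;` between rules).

S -> then then | else else | else P | else; P -> then | T P | T; T -> then | else else T | else else | S S

The nullable symbols are {P}.
ε ∉ L(G), so no ε-production is kept.
Add the nullable-subset variants: S → else P gives else P | else. P → T P gives T P | T.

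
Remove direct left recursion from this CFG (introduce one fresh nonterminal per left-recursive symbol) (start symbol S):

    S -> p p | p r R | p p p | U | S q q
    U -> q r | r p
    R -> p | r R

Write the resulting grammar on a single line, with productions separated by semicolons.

Directly left-recursive nonterminal: S.
For S: α = {q q}, β = {p p, p r R, p p p, U}. Rewrite as S → β S' and S' → α S' | ε.

S -> p p S' | p r R S' | p p p S' | U S'; U -> q r | r p; R -> p | r R; S' -> q q S' | ε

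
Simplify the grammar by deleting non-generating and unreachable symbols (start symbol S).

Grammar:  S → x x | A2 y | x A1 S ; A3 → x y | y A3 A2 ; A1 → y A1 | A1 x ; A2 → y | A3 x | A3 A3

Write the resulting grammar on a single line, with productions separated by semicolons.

S → x x | A2 y; A3 → x y | y A3 A2; A2 → y | A3 x | A3 A3

Generating nonterminals: {A2, A3, S}.
Reachable from S after that: {A2, A3, S}.
Removed useless symbols: {A1} and every production mentioning them.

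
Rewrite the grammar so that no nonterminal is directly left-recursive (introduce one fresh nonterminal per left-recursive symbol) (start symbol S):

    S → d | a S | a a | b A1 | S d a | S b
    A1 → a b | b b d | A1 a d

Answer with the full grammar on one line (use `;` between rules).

S, A1 are directly left-recursive.
For S: α = {d a, b}, β = {d, a S, a a, b A1}. Rewrite as S → β S' and S' → α S' | ε.
For A1: α = {a d}, β = {a b, b b d}. Rewrite as A1 → β A1' and A1' → α A1' | ε.

S → d S' | a S S' | a a S' | b A1 S'; A1 → a b A1' | b b d A1'; S' → d a S' | b S' | ε; A1' → a d A1' | ε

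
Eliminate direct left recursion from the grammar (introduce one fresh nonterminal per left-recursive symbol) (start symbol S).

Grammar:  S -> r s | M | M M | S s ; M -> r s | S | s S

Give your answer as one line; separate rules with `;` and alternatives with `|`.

Directly left-recursive nonterminal: S.
For S: α = {s}, β = {r s, M, M M}. Rewrite as S → β S' and S' → α S' | ε.

S -> r s S' | M S' | M M S'; M -> r s | S | s S; S' -> s S' | eps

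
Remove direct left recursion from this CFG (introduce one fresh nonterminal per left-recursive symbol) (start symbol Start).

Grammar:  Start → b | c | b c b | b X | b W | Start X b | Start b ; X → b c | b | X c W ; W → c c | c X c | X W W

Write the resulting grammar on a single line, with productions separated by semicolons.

Start → b Start1 | c Start1 | b c b Start1 | b X Start1 | b W Start1; X → b c X1 | b X1; W → c c | c X c | X W W; Start1 → X b Start1 | b Start1 | ε; X1 → c W X1 | ε

Left recursion appears on Start, X.
For Start: α = {X b, b}, β = {b, c, b c b, b X, b W}. Rewrite as Start → β Start1 and Start1 → α Start1 | ε.
For X: α = {c W}, β = {b c, b}. Rewrite as X → β X1 and X1 → α X1 | ε.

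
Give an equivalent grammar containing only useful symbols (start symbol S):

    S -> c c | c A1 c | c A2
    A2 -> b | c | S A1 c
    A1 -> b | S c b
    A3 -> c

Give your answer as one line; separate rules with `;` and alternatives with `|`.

S -> c c | c A1 c | c A2; A2 -> b | c | S A1 c; A1 -> b | S c b

Generating nonterminals: {A1, A2, A3, S}.
Reachable from S after that: {A1, A2, S}.
Removed useless symbols: {A3} and every production mentioning them.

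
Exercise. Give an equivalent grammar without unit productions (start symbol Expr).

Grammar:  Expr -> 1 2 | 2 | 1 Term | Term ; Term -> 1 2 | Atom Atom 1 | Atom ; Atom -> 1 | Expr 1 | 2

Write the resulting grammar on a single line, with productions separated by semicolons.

Expr -> 1 2 | Atom Atom 1 | 1 | Expr 1 | 2 | 1 Term; Term -> 1 2 | Atom Atom 1 | 1 | Expr 1 | 2; Atom -> 1 | Expr 1 | 2

Unit pairs: Expr ⇒* {Atom, Term}; Term ⇒* {Atom}.
For each unit pair (A, B), copy every non-unit production of B to A, then drop all unit productions.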